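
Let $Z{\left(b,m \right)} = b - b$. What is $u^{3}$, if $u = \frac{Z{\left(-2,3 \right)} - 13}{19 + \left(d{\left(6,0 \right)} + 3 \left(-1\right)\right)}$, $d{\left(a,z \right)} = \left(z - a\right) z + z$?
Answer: $- \frac{2197}{4096} \approx -0.53638$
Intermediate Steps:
$Z{\left(b,m \right)} = 0$
$d{\left(a,z \right)} = z + z \left(z - a\right)$ ($d{\left(a,z \right)} = z \left(z - a\right) + z = z + z \left(z - a\right)$)
$u = - \frac{13}{16}$ ($u = \frac{0 - 13}{19 + \left(0 \left(1 + 0 - 6\right) + 3 \left(-1\right)\right)} = - \frac{13}{19 - \left(3 + 0 \left(1 + 0 - 6\right)\right)} = - \frac{13}{19 + \left(0 \left(-5\right) - 3\right)} = - \frac{13}{19 + \left(0 - 3\right)} = - \frac{13}{19 - 3} = - \frac{13}{16} \approx -0.8125$)
$u^{3} = \left(- \frac{13}{16}\right)^{3} = - \frac{2197}{4096}$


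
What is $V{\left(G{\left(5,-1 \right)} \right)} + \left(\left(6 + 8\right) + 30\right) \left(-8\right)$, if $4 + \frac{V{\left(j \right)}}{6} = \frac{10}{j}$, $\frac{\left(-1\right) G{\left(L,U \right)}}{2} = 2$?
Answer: $-391$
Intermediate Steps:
$G{\left(L,U \right)} = -4$ ($G{\left(L,U \right)} = \left(-2\right) 2 = -4$)
$V{\left(j \right)} = -24 + \frac{60}{j}$ ($V{\left(j \right)} = -24 + 6 \frac{10}{j} = -24 + \frac{60}{j}$)
$V{\left(G{\left(5,-1 \right)} \right)} + \left(\left(6 + 8\right) + 30\right) \left(-8\right) = \left(-24 + \frac{60}{-4}\right) + \left(\left(6 + 8\right) + 30\right) \left(-8\right) = \left(-24 + 60 \left(- \frac{1}{4}\right)\right) + \left(14 + 30\right) \left(-8\right) = \left(-24 - 15\right) + 44 \left(-8\right) = -39 - 352 = -391$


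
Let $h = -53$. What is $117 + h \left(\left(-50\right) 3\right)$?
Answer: $8067$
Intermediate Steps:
$117 + h \left(\left(-50\right) 3\right) = 117 - 53 \left(\left(-50\right) 3\right) = 117 - -7950 = 117 + 7950 = 8067$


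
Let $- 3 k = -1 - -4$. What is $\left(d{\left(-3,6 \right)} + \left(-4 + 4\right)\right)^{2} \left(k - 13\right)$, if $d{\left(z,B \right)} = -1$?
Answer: $-14$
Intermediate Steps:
$k = -1$ ($k = - \frac{-1 - -4}{3} = - \frac{-1 + 4}{3} = \left(- \frac{1}{3}\right) 3 = -1$)
$\left(d{\left(-3,6 \right)} + \left(-4 + 4\right)\right)^{2} \left(k - 13\right) = \left(-1 + \left(-4 + 4\right)\right)^{2} \left(-1 - 13\right) = \left(-1 + 0\right)^{2} \left(-14\right) = \left(-1\right)^{2} \left(-14\right) = 1 \left(-14\right) = -14$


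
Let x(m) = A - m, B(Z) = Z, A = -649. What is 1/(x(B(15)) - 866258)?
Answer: -1/866922 ≈ -1.1535e-6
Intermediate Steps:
x(m) = -649 - m
1/(x(B(15)) - 866258) = 1/((-649 - 1*15) - 866258) = 1/((-649 - 15) - 866258) = 1/(-664 - 866258) = 1/(-866922) = -1/866922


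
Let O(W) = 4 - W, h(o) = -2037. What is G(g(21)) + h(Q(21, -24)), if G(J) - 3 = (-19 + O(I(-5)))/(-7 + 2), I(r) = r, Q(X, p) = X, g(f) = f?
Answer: -2032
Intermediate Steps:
G(J) = 5 (G(J) = 3 + (-19 + (4 - 1*(-5)))/(-7 + 2) = 3 + (-19 + (4 + 5))/(-5) = 3 - (-19 + 9)/5 = 3 - ⅕*(-10) = 3 + 2 = 5)
G(g(21)) + h(Q(21, -24)) = 5 - 2037 = -2032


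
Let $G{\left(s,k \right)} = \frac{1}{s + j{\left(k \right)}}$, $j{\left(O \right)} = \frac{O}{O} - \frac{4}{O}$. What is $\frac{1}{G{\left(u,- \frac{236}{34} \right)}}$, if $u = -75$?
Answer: $- \frac{4332}{59} \approx -73.424$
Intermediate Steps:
$j{\left(O \right)} = 1 - \frac{4}{O}$
$G{\left(s,k \right)} = \frac{1}{s + \frac{-4 + k}{k}}$
$\frac{1}{G{\left(u,- \frac{236}{34} \right)}} = \frac{1}{- \frac{236}{34} \frac{1}{-4 - \frac{236}{34} + - \frac{236}{34} \left(-75\right)}} = \frac{1}{\left(-236\right) \frac{1}{34} \frac{1}{-4 - \frac{118}{17} + \left(-236\right) \frac{1}{34} \left(-75\right)}} = \frac{1}{\left(- \frac{118}{17}\right) \frac{1}{-4 - \frac{118}{17} - - \frac{8850}{17}}} = \frac{1}{\left(- \frac{118}{17}\right) \frac{1}{-4 - \frac{118}{17} + \frac{8850}{17}}} = \frac{1}{\left(- \frac{118}{17}\right) \frac{1}{\frac{8664}{17}}} = \frac{1}{\left(- \frac{118}{17}\right) \frac{17}{8664}} = \frac{1}{- \frac{59}{4332}} = - \frac{4332}{59}$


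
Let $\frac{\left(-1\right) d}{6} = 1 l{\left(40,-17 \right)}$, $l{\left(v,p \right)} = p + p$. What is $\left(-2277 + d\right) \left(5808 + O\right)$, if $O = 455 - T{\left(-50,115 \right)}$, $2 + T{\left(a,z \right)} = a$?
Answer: $-13090995$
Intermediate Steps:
$l{\left(v,p \right)} = 2 p$
$T{\left(a,z \right)} = -2 + a$
$d = 204$ ($d = - 6 \cdot 1 \cdot 2 \left(-17\right) = - 6 \cdot 1 \left(-34\right) = \left(-6\right) \left(-34\right) = 204$)
$O = 507$ ($O = 455 - \left(-2 - 50\right) = 455 - -52 = 455 + 52 = 507$)
$\left(-2277 + d\right) \left(5808 + O\right) = \left(-2277 + 204\right) \left(5808 + 507\right) = \left(-2073\right) 6315 = -13090995$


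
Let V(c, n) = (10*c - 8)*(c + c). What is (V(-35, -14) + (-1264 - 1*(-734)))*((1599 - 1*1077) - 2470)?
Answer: -47784440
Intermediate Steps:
V(c, n) = 2*c*(-8 + 10*c) (V(c, n) = (-8 + 10*c)*(2*c) = 2*c*(-8 + 10*c))
(V(-35, -14) + (-1264 - 1*(-734)))*((1599 - 1*1077) - 2470) = (4*(-35)*(-4 + 5*(-35)) + (-1264 - 1*(-734)))*((1599 - 1*1077) - 2470) = (4*(-35)*(-4 - 175) + (-1264 + 734))*((1599 - 1077) - 2470) = (4*(-35)*(-179) - 530)*(522 - 2470) = (25060 - 530)*(-1948) = 24530*(-1948) = -47784440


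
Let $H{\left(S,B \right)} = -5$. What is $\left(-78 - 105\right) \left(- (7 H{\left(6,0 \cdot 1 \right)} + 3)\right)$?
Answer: $-5856$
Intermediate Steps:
$\left(-78 - 105\right) \left(- (7 H{\left(6,0 \cdot 1 \right)} + 3)\right) = \left(-78 - 105\right) \left(- (7 \left(-5\right) + 3)\right) = - 183 \left(- (-35 + 3)\right) = - 183 \left(\left(-1\right) \left(-32\right)\right) = \left(-183\right) 32 = -5856$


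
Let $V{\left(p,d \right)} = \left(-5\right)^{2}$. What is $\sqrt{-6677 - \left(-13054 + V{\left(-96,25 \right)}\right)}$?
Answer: $4 \sqrt{397} \approx 79.699$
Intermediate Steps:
$V{\left(p,d \right)} = 25$
$\sqrt{-6677 - \left(-13054 + V{\left(-96,25 \right)}\right)} = \sqrt{-6677 + \left(13054 - 25\right)} = \sqrt{-6677 + 13029} = \sqrt{6352} = 4 \sqrt{397}$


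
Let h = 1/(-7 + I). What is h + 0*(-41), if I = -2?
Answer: -⅑ ≈ -0.11111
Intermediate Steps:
h = -⅑ (h = 1/(-7 - 2) = 1/(-9) = -⅑ ≈ -0.11111)
h + 0*(-41) = -⅑ + 0*(-41) = -⅑ + 0 = -⅑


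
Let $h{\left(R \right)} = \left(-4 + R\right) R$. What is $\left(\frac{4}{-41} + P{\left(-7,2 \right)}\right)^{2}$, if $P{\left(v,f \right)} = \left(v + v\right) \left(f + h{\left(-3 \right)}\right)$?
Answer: $\frac{174398436}{1681} \approx 1.0375 \cdot 10^{5}$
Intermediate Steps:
$h{\left(R \right)} = R \left(-4 + R\right)$
$P{\left(v,f \right)} = 2 v \left(21 + f\right)$ ($P{\left(v,f \right)} = \left(v + v\right) \left(f - 3 \left(-4 - 3\right)\right) = 2 v \left(f - -21\right) = 2 v \left(f + 21\right) = 2 v \left(21 + f\right)$)
$\left(\frac{4}{-41} + P{\left(-7,2 \right)}\right)^{2} = \left(\frac{4}{-41} + 2 \left(-7\right) \left(21 + 2\right)\right)^{2} = \left(4 \left(- \frac{1}{41}\right) + 2 \left(-7\right) 23\right)^{2} = \left(- \frac{4}{41} - 322\right)^{2} = \left(- \frac{13206}{41}\right)^{2} = \frac{174398436}{1681}$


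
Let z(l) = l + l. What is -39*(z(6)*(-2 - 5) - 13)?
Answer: 3783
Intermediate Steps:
z(l) = 2*l
-39*(z(6)*(-2 - 5) - 13) = -39*((2*6)*(-2 - 5) - 13) = -39*(12*(-7) - 13) = -39*(-84 - 13) = -39*(-97) = 3783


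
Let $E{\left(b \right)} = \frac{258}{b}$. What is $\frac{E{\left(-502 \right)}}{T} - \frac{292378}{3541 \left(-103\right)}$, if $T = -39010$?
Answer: $\frac{2862869160047}{3571188901730} \approx 0.80166$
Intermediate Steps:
$\frac{E{\left(-502 \right)}}{T} - \frac{292378}{3541 \left(-103\right)} = \frac{258 \frac{1}{-502}}{-39010} - \frac{292378}{3541 \left(-103\right)} = 258 \left(- \frac{1}{502}\right) \left(- \frac{1}{39010}\right) - \frac{292378}{-364723} = \left(- \frac{129}{251}\right) \left(- \frac{1}{39010}\right) - - \frac{292378}{364723} = \frac{129}{9791510} + \frac{292378}{364723} = \frac{2862869160047}{3571188901730}$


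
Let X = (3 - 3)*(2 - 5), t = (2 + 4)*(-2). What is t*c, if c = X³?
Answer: 0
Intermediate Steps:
t = -12 (t = 6*(-2) = -12)
X = 0 (X = 0*(-3) = 0)
c = 0 (c = 0³ = 0)
t*c = -12*0 = 0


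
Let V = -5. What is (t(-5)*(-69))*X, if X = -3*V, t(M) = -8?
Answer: 8280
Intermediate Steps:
X = 15 (X = -3*(-5) = 15)
(t(-5)*(-69))*X = -8*(-69)*15 = 552*15 = 8280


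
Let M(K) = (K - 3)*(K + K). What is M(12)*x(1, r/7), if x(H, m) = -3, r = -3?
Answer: -648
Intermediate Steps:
M(K) = 2*K*(-3 + K) (M(K) = (-3 + K)*(2*K) = 2*K*(-3 + K))
M(12)*x(1, r/7) = (2*12*(-3 + 12))*(-3) = (2*12*9)*(-3) = 216*(-3) = -648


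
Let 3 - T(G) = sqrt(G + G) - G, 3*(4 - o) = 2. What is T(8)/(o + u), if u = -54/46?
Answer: 483/149 ≈ 3.2416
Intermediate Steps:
o = 10/3 (o = 4 - 1/3*2 = 4 - 2/3 = 10/3 ≈ 3.3333)
u = -27/23 (u = -54*1/46 = -27/23 ≈ -1.1739)
T(G) = 3 + G - sqrt(2)*sqrt(G) (T(G) = 3 - (sqrt(G + G) - G) = 3 - (sqrt(2*G) - G) = 3 - (sqrt(2)*sqrt(G) - G) = 3 - (-G + sqrt(2)*sqrt(G)) = 3 + (G - sqrt(2)*sqrt(G)) = 3 + G - sqrt(2)*sqrt(G))
T(8)/(o + u) = (3 + 8 - sqrt(2)*sqrt(8))/(10/3 - 27/23) = (3 + 8 - sqrt(2)*2*sqrt(2))/(149/69) = (3 + 8 - 4)*(69/149) = 7*(69/149) = 483/149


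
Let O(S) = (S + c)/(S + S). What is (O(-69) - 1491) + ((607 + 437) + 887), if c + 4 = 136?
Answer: 20219/46 ≈ 439.54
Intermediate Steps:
c = 132 (c = -4 + 136 = 132)
O(S) = (132 + S)/(2*S) (O(S) = (S + 132)/(S + S) = (132 + S)/((2*S)) = (132 + S)*(1/(2*S)) = (132 + S)/(2*S))
(O(-69) - 1491) + ((607 + 437) + 887) = ((1/2)*(132 - 69)/(-69) - 1491) + ((607 + 437) + 887) = ((1/2)*(-1/69)*63 - 1491) + (1044 + 887) = (-21/46 - 1491) + 1931 = -68607/46 + 1931 = 20219/46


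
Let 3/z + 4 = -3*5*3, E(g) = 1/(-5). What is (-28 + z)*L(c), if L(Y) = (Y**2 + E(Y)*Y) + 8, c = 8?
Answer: -96800/49 ≈ -1975.5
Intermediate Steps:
E(g) = -1/5
z = -3/49 (z = 3/(-4 - 3*5*3) = 3/(-4 - 15*3) = 3/(-4 - 45) = 3/(-49) = 3*(-1/49) = -3/49 ≈ -0.061224)
L(Y) = 8 + Y**2 - Y/5 (L(Y) = (Y**2 - Y/5) + 8 = 8 + Y**2 - Y/5)
(-28 + z)*L(c) = (-28 - 3/49)*(8 + 8**2 - 1/5*8) = -1375*(8 + 64 - 8/5)/49 = -1375/49*352/5 = -96800/49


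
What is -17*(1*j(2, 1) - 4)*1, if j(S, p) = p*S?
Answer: 34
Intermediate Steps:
j(S, p) = S*p
-17*(1*j(2, 1) - 4)*1 = -17*(1*(2*1) - 4)*1 = -17*(1*2 - 4)*1 = -17*(2 - 4)*1 = -17*(-2)*1 = 34*1 = 34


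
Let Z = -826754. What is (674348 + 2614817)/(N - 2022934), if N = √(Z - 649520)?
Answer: -665376371011/409226344463 - 657833*I*√1476274/818452688926 ≈ -1.6259 - 0.00097658*I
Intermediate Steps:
N = I*√1476274 (N = √(-826754 - 649520) = √(-1476274) = I*√1476274 ≈ 1215.0*I)
(674348 + 2614817)/(N - 2022934) = (674348 + 2614817)/(I*√1476274 - 2022934) = 3289165/(-2022934 + I*√1476274)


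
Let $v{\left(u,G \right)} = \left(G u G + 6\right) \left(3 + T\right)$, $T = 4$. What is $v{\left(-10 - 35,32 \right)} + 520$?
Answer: $-321998$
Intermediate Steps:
$v{\left(u,G \right)} = 42 + 7 u G^{2}$ ($v{\left(u,G \right)} = \left(G u G + 6\right) \left(3 + 4\right) = \left(u G^{2} + 6\right) 7 = \left(6 + u G^{2}\right) 7 = 42 + 7 u G^{2}$)
$v{\left(-10 - 35,32 \right)} + 520 = \left(42 + 7 \left(-10 - 35\right) 32^{2}\right) + 520 = \left(42 + 7 \left(-10 - 35\right) 1024\right) + 520 = \left(42 + 7 \left(-45\right) 1024\right) + 520 = \left(42 - 322560\right) + 520 = -322518 + 520 = -321998$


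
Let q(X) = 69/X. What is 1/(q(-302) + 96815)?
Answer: 302/29238061 ≈ 1.0329e-5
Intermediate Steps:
1/(q(-302) + 96815) = 1/(69/(-302) + 96815) = 1/(69*(-1/302) + 96815) = 1/(-69/302 + 96815) = 1/(29238061/302) = 302/29238061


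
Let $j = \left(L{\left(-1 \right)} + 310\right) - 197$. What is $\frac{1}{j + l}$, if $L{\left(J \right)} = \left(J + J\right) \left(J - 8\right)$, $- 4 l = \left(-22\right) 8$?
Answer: $\frac{1}{175} \approx 0.0057143$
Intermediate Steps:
$l = 44$ ($l = - \frac{\left(-22\right) 8}{4} = \left(- \frac{1}{4}\right) \left(-176\right) = 44$)
$L{\left(J \right)} = 2 J \left(-8 + J\right)$
$j = 131$ ($j = \left(2 \left(-1\right) \left(-8 - 1\right) + 310\right) - 197 = \left(2 \left(-1\right) \left(-9\right) + 310\right) - 197 = \left(18 + 310\right) - 197 = 328 - 197 = 131$)
$\frac{1}{j + l} = \frac{1}{131 + 44} = \frac{1}{175}$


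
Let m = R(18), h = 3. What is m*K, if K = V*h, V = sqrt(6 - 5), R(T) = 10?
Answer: 30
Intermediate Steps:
m = 10
V = 1 (V = sqrt(1) = 1)
K = 3 (K = 1*3 = 3)
m*K = 10*3 = 30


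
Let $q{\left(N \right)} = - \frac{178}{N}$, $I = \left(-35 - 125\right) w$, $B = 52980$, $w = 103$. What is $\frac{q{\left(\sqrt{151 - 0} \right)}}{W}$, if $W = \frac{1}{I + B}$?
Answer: $- \frac{6497000 \sqrt{151}}{151} \approx -5.2872 \cdot 10^{5}$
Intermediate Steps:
$I = -16480$ ($I = \left(-35 - 125\right) 103 = \left(-160\right) 103 = -16480$)
$W = \frac{1}{36500}$ ($W = \frac{1}{-16480 + 52980} = \frac{1}{36500} \approx 2.7397 \cdot 10^{-5}$)
$\frac{q{\left(\sqrt{151 - 0} \right)}}{W} = - \frac{178}{\sqrt{151 - 0}} \frac{1}{\frac{1}{36500}} = - \frac{178}{\sqrt{151 + 0}} \cdot 36500 = - \frac{178}{\sqrt{151}} \cdot 36500 = - 178 \frac{\sqrt{151}}{151} \cdot 36500 = - \frac{178 \sqrt{151}}{151} \cdot 36500 = - \frac{6497000 \sqrt{151}}{151}$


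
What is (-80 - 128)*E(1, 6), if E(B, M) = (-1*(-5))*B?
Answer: -1040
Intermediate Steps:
E(B, M) = 5*B
(-80 - 128)*E(1, 6) = (-80 - 128)*(5*1) = -208*5 = -1040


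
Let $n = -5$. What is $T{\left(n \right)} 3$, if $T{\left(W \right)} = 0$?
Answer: $0$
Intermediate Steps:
$T{\left(n \right)} 3 = 0 \cdot 3 = 0$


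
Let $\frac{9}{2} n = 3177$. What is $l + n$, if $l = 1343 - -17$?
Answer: $2066$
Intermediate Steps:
$n = 706$ ($n = \frac{2}{9} \cdot 3177 = 706$)
$l = 1360$ ($l = 1343 + 17 = 1360$)
$l + n = 1360 + 706 = 2066$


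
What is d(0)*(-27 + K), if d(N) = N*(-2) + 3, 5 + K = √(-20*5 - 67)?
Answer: -96 + 3*I*√167 ≈ -96.0 + 38.769*I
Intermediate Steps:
K = -5 + I*√167 (K = -5 + √(-20*5 - 67) = -5 + √(-100 - 67) = -5 + √(-167) = -5 + I*√167 ≈ -5.0 + 12.923*I)
d(N) = 3 - 2*N (d(N) = -2*N + 3 = 3 - 2*N)
d(0)*(-27 + K) = (3 - 2*0)*(-27 + (-5 + I*√167)) = (3 + 0)*(-32 + I*√167) = 3*(-32 + I*√167) = -96 + 3*I*√167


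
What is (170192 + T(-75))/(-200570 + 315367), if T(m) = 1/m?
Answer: 12764399/8609775 ≈ 1.4825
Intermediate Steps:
(170192 + T(-75))/(-200570 + 315367) = (170192 + 1/(-75))/(-200570 + 315367) = (170192 - 1/75)/114797 = (12764399/75)*(1/114797) = 12764399/8609775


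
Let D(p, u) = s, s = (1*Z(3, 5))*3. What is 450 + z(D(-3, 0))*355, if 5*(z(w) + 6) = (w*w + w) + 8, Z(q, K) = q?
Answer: 5278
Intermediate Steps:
s = 9 (s = (1*3)*3 = 3*3 = 9)
D(p, u) = 9
z(w) = -22/5 + w/5 + w**2/5 (z(w) = -6 + ((w*w + w) + 8)/5 = -6 + ((w**2 + w) + 8)/5 = -6 + ((w + w**2) + 8)/5 = -6 + (8 + w + w**2)/5 = -6 + (8/5 + w/5 + w**2/5) = -22/5 + w/5 + w**2/5)
450 + z(D(-3, 0))*355 = 450 + (-22/5 + (1/5)*9 + (1/5)*9**2)*355 = 450 + (-22/5 + 9/5 + (1/5)*81)*355 = 450 + (-22/5 + 9/5 + 81/5)*355 = 450 + (68/5)*355 = 450 + 4828 = 5278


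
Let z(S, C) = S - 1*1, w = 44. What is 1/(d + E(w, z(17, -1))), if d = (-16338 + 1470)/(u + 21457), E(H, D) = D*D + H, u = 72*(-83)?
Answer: 15481/4629432 ≈ 0.0033440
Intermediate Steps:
z(S, C) = -1 + S (z(S, C) = S - 1 = -1 + S)
u = -5976
E(H, D) = H + D² (E(H, D) = D² + H = H + D²)
d = -14868/15481 (d = (-16338 + 1470)/(-5976 + 21457) = -14868/15481 ≈ -0.96040)
1/(d + E(w, z(17, -1))) = 1/(-14868/15481 + (44 + (-1 + 17)²)) = 1/(-14868/15481 + (44 + 16²)) = 1/(-14868/15481 + (44 + 256)) = 1/(-14868/15481 + 300) = 1/(4629432/15481) = 15481/4629432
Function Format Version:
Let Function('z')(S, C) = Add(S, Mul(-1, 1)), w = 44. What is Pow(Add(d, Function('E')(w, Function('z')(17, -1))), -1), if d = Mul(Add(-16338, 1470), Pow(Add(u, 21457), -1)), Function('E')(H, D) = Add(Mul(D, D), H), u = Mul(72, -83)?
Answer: Rational(15481, 4629432) ≈ 0.0033440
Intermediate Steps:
Function('z')(S, C) = Add(-1, S) (Function('z')(S, C) = Add(S, -1) = Add(-1, S))
u = -5976
Function('E')(H, D) = Add(H, Pow(D, 2)) (Function('E')(H, D) = Add(Pow(D, 2), H) = Add(H, Pow(D, 2)))
d = Rational(-14868, 15481) (d = Mul(Add(-16338, 1470), Pow(Add(-5976, 21457), -1)) = Mul(-14868, Pow(15481, -1)) = Mul(-14868, Rational(1, 15481)) = Rational(-14868, 15481) ≈ -0.96040)
Pow(Add(d, Function('E')(w, Function('z')(17, -1))), -1) = Pow(Add(Rational(-14868, 15481), Add(44, Pow(Add(-1, 17), 2))), -1) = Pow(Add(Rational(-14868, 15481), Add(44, Pow(16, 2))), -1) = Pow(Add(Rational(-14868, 15481), Add(44, 256)), -1) = Pow(Add(Rational(-14868, 15481), 300), -1) = Pow(Rational(4629432, 15481), -1) = Rational(15481, 4629432)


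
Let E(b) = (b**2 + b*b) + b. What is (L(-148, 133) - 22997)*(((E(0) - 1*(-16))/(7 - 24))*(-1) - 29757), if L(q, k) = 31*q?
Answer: 13953955005/17 ≈ 8.2082e+8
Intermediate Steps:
E(b) = b + 2*b**2 (E(b) = (b**2 + b**2) + b = 2*b**2 + b = b + 2*b**2)
(L(-148, 133) - 22997)*(((E(0) - 1*(-16))/(7 - 24))*(-1) - 29757) = (31*(-148) - 22997)*(((0*(1 + 2*0) - 1*(-16))/(7 - 24))*(-1) - 29757) = (-4588 - 22997)*(((0*(1 + 0) + 16)/(-17))*(-1) - 29757) = -27585*(((0*1 + 16)*(-1/17))*(-1) - 29757) = -27585*(((0 + 16)*(-1/17))*(-1) - 29757) = -27585*((16*(-1/17))*(-1) - 29757) = -27585*(-16/17*(-1) - 29757) = -27585*(16/17 - 29757) = -27585*(-505853/17) = 13953955005/17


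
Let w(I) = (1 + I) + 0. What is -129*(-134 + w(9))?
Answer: 15996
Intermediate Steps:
w(I) = 1 + I
-129*(-134 + w(9)) = -129*(-134 + (1 + 9)) = -129*(-134 + 10) = -129*(-124) = 15996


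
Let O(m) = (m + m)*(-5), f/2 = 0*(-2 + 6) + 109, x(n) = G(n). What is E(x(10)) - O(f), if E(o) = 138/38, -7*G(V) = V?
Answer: 41489/19 ≈ 2183.6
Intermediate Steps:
G(V) = -V/7
x(n) = -n/7
E(o) = 69/19 (E(o) = 138*(1/38) = 69/19)
f = 218 (f = 2*(0*(-2 + 6) + 109) = 2*(0*4 + 109) = 2*(0 + 109) = 2*109 = 218)
O(m) = -10*m (O(m) = (2*m)*(-5) = -10*m)
E(x(10)) - O(f) = 69/19 - (-10)*218 = 69/19 - 1*(-2180) = 69/19 + 2180 = 41489/19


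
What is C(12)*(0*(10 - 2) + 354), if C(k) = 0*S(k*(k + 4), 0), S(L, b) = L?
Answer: 0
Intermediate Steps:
C(k) = 0 (C(k) = 0*(k*(k + 4)) = 0*(k*(4 + k)) = 0)
C(12)*(0*(10 - 2) + 354) = 0*(0*(10 - 2) + 354) = 0*(0*8 + 354) = 0*(0 + 354) = 0*354 = 0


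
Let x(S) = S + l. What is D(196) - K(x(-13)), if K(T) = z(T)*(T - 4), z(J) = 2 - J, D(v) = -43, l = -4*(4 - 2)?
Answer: 532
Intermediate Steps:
l = -8 (l = -4*2 = -8)
x(S) = -8 + S (x(S) = S - 8 = -8 + S)
K(T) = (-4 + T)*(2 - T) (K(T) = (2 - T)*(T - 4) = (2 - T)*(-4 + T) = (-4 + T)*(2 - T))
D(196) - K(x(-13)) = -43 - (-1)*(-4 + (-8 - 13))*(-2 + (-8 - 13)) = -43 - (-1)*(-4 - 21)*(-2 - 21) = -43 - (-1)*(-25)*(-23) = -43 - 1*(-575) = -43 + 575 = 532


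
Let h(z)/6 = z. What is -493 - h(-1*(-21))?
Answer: -619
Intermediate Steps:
h(z) = 6*z
-493 - h(-1*(-21)) = -493 - 6*(-1*(-21)) = -493 - 6*21 = -493 - 1*126 = -493 - 126 = -619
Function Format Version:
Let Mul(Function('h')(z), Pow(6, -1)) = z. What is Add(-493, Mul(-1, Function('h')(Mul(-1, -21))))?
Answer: -619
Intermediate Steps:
Function('h')(z) = Mul(6, z)
Add(-493, Mul(-1, Function('h')(Mul(-1, -21)))) = Add(-493, Mul(-1, Mul(6, Mul(-1, -21)))) = Add(-493, Mul(-1, Mul(6, 21))) = Add(-493, Mul(-1, 126)) = Add(-493, -126) = -619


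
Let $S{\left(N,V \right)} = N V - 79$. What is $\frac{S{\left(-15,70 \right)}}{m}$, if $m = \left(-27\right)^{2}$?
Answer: $- \frac{1129}{729} \approx -1.5487$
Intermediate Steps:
$S{\left(N,V \right)} = -79 + N V$
$m = 729$
$\frac{S{\left(-15,70 \right)}}{m} = \frac{-79 - 1050}{729} = \left(-79 - 1050\right) \frac{1}{729} = \left(-1129\right) \frac{1}{729} = - \frac{1129}{729}$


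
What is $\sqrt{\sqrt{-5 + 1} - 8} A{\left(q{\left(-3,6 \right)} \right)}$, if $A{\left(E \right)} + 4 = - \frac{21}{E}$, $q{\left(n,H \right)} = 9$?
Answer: $- \frac{19 \sqrt{-8 + 2 i}}{3} \approx -2.2221 - 18.051 i$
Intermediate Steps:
$A{\left(E \right)} = -4 - \frac{21}{E}$
$\sqrt{\sqrt{-5 + 1} - 8} A{\left(q{\left(-3,6 \right)} \right)} = \sqrt{\sqrt{-5 + 1} - 8} \left(-4 - \frac{21}{9}\right) = \sqrt{\sqrt{-4} - 8} \left(-4 - \frac{7}{3}\right) = \sqrt{2 i - 8} \left(-4 - \frac{7}{3}\right) = \sqrt{-8 + 2 i} \left(- \frac{19}{3}\right) = - \frac{19 \sqrt{-8 + 2 i}}{3}$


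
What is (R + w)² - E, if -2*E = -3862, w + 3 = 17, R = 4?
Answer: -1607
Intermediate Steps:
w = 14 (w = -3 + 17 = 14)
E = 1931 (E = -½*(-3862) = 1931)
(R + w)² - E = (4 + 14)² - 1*1931 = 18² - 1931 = 324 - 1931 = -1607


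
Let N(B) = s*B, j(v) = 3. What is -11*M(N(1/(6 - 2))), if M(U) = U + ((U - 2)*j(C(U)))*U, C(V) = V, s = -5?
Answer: -1925/16 ≈ -120.31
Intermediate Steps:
N(B) = -5*B
M(U) = U + U*(-6 + 3*U) (M(U) = U + ((U - 2)*3)*U = U + ((-2 + U)*3)*U = U + (-6 + 3*U)*U = U + U*(-6 + 3*U))
-11*M(N(1/(6 - 2))) = -11*(-5/(6 - 2))*(-5 + 3*(-5/(6 - 2))) = -11*(-5/4)*(-5 + 3*(-5/4)) = -11*(-5*¼)*(-5 + 3*(-5*¼)) = -(-55)*(-5 + 3*(-5/4))/4 = -(-55)*(-5 - 15/4)/4 = -(-55)*(-35)/(4*4) = -11*175/16 = -1925/16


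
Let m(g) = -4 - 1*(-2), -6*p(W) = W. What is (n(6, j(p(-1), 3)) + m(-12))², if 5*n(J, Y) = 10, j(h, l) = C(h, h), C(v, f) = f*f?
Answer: 0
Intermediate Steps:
p(W) = -W/6
m(g) = -2 (m(g) = -4 + 2 = -2)
C(v, f) = f²
j(h, l) = h²
n(J, Y) = 2 (n(J, Y) = (⅕)*10 = 2)
(n(6, j(p(-1), 3)) + m(-12))² = (2 - 2)² = 0² = 0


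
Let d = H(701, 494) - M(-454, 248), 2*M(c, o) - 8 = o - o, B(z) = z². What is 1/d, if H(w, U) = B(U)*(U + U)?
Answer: 1/241107564 ≈ 4.1475e-9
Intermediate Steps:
M(c, o) = 4 (M(c, o) = 4 + (o - o)/2 = 4 + (½)*0 = 4 + 0 = 4)
H(w, U) = 2*U³ (H(w, U) = U²*(U + U) = U²*(2*U) = 2*U³)
d = 241107564 (d = 2*494³ - 1*4 = 2*120553784 - 4 = 241107568 - 4 = 241107564)
1/d = 1/241107564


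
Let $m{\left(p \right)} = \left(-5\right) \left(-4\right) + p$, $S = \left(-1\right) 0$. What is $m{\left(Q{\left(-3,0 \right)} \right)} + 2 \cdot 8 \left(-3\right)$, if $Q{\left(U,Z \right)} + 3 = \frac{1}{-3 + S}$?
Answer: $- \frac{94}{3} \approx -31.333$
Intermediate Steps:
$S = 0$
$Q{\left(U,Z \right)} = - \frac{10}{3}$ ($Q{\left(U,Z \right)} = -3 + \frac{1}{-3 + 0} = -3 + \frac{1}{-3} = -3 - \frac{1}{3} = - \frac{10}{3}$)
$m{\left(p \right)} = 20 + p$
$m{\left(Q{\left(-3,0 \right)} \right)} + 2 \cdot 8 \left(-3\right) = \left(20 - \frac{10}{3}\right) + 2 \cdot 8 \left(-3\right) = \frac{50}{3} + 16 \left(-3\right) = \frac{50}{3} - 48 = - \frac{94}{3}$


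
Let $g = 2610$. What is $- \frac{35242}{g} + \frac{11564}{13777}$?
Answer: $- \frac{227673497}{17978985} \approx -12.663$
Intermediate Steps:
$- \frac{35242}{g} + \frac{11564}{13777} = - \frac{35242}{2610} + \frac{11564}{13777} = \left(-35242\right) \frac{1}{2610} + 11564 \cdot \frac{1}{13777} = - \frac{17621}{1305} + \frac{11564}{13777} = - \frac{227673497}{17978985}$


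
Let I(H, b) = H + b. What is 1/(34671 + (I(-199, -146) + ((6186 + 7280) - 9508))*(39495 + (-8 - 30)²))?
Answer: 1/147947278 ≈ 6.7592e-9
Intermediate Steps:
1/(34671 + (I(-199, -146) + ((6186 + 7280) - 9508))*(39495 + (-8 - 30)²)) = 1/(34671 + ((-199 - 146) + ((6186 + 7280) - 9508))*(39495 + (-8 - 30)²)) = 1/(34671 + (-345 + (13466 - 9508))*(39495 + (-38)²)) = 1/(34671 + (-345 + 3958)*(39495 + 1444)) = 1/(34671 + 3613*40939) = 1/(34671 + 147912607) = 1/147947278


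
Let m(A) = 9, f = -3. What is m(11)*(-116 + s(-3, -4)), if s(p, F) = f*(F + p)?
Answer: -855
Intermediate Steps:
s(p, F) = -3*F - 3*p (s(p, F) = -3*(F + p) = -3*F - 3*p)
m(11)*(-116 + s(-3, -4)) = 9*(-116 + (-3*(-4) - 3*(-3))) = 9*(-116 + (12 + 9)) = 9*(-116 + 21) = 9*(-95) = -855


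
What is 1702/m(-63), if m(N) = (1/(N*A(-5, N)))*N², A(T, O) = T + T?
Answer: 17020/63 ≈ 270.16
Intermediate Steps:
A(T, O) = 2*T
m(N) = -N/10 (m(N) = (1/(N*((2*(-5)))))*N² = (1/(N*(-10)))*N² = (-⅒/N)*N² = (-1/(10*N))*N² = -N/10)
1702/m(-63) = 1702/((-⅒*(-63))) = 1702/(63/10) = 1702*(10/63) = 17020/63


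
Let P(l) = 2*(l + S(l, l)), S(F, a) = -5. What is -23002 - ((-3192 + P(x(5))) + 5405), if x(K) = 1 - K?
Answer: -25197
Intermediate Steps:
P(l) = -10 + 2*l (P(l) = 2*(l - 5) = 2*(-5 + l) = -10 + 2*l)
-23002 - ((-3192 + P(x(5))) + 5405) = -23002 - ((-3192 + (-10 + 2*(1 - 1*5))) + 5405) = -23002 - ((-3192 + (-10 + 2*(1 - 5))) + 5405) = -23002 - ((-3192 + (-10 + 2*(-4))) + 5405) = -23002 - ((-3192 + (-10 - 8)) + 5405) = -23002 - ((-3192 - 18) + 5405) = -23002 - (-3210 + 5405) = -23002 - 1*2195 = -23002 - 2195 = -25197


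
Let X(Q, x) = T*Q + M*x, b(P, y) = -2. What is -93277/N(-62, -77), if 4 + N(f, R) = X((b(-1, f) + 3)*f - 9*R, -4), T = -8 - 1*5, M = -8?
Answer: 93277/8175 ≈ 11.410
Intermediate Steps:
T = -13 (T = -8 - 5 = -13)
X(Q, x) = -13*Q - 8*x
N(f, R) = 28 - 13*f + 117*R (N(f, R) = -4 + (-13*((-2 + 3)*f - 9*R) - 8*(-4)) = -4 + (-13*(1*f - 9*R) + 32) = -4 + (-13*(f - 9*R) + 32) = -4 + ((-13*f + 117*R) + 32) = -4 + (32 - 13*f + 117*R) = 28 - 13*f + 117*R)
-93277/N(-62, -77) = -93277/(28 - 13*(-62) + 117*(-77)) = -93277/(28 + 806 - 9009) = -93277/(-8175) = -93277*(-1/8175) = 93277/8175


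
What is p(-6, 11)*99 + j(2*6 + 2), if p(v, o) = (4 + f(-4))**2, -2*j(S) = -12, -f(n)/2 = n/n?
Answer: 402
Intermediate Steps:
f(n) = -2 (f(n) = -2*n/n = -2*1 = -2)
j(S) = 6 (j(S) = -1/2*(-12) = 6)
p(v, o) = 4 (p(v, o) = (4 - 2)**2 = 2**2 = 4)
p(-6, 11)*99 + j(2*6 + 2) = 4*99 + 6 = 396 + 6 = 402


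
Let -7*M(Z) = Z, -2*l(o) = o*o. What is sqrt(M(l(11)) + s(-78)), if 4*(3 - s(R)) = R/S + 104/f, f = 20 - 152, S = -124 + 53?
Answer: sqrt(12443799522)/32802 ≈ 3.4008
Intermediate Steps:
l(o) = -o**2/2 (l(o) = -o*o/2 = -o**2/2)
M(Z) = -Z/7
S = -71
f = -132
s(R) = 211/66 + R/284 (s(R) = 3 - (R/(-71) + 104/(-132))/4 = 3 - (R*(-1/71) + 104*(-1/132))/4 = 3 - (-R/71 - 26/33)/4 = 3 - (-26/33 - R/71)/4 = 3 + (13/66 + R/284) = 211/66 + R/284)
sqrt(M(l(11)) + s(-78)) = sqrt(-(-1)*11**2/14 + (211/66 + (1/284)*(-78))) = sqrt(-(-1)*121/14 + (211/66 - 39/142)) = sqrt(-1/7*(-121/2) + 6847/2343) = sqrt(121/14 + 6847/2343) = sqrt(379361/32802) = sqrt(12443799522)/32802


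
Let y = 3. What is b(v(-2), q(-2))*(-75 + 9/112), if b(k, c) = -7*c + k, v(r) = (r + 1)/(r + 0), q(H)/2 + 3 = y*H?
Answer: -2122923/224 ≈ -9477.3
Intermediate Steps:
q(H) = -6 + 6*H (q(H) = -6 + 2*(3*H) = -6 + 6*H)
v(r) = (1 + r)/r
b(k, c) = k - 7*c
b(v(-2), q(-2))*(-75 + 9/112) = ((1 - 2)/(-2) - 7*(-6 + 6*(-2)))*(-75 + 9/112) = (-½*(-1) - 7*(-6 - 12))*(-75 + 9*(1/112)) = (½ - 7*(-18))*(-75 + 9/112) = (½ + 126)*(-8391/112) = (253/2)*(-8391/112) = -2122923/224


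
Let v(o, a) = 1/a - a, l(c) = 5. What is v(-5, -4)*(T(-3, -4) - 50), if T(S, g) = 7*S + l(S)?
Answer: -495/2 ≈ -247.50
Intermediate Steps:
T(S, g) = 5 + 7*S (T(S, g) = 7*S + 5 = 5 + 7*S)
v(-5, -4)*(T(-3, -4) - 50) = (1/(-4) - 1*(-4))*((5 + 7*(-3)) - 50) = (-¼ + 4)*((5 - 21) - 50) = 15*(-16 - 50)/4 = (15/4)*(-66) = -495/2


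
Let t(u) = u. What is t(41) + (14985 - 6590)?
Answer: 8436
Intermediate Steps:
t(41) + (14985 - 6590) = 41 + (14985 - 6590) = 41 + 8395 = 8436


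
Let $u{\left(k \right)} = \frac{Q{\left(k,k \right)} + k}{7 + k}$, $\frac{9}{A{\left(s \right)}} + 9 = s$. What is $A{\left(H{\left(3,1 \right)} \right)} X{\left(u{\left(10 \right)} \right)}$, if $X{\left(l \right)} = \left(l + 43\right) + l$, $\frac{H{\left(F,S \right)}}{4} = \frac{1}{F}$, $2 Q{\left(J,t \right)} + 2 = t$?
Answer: $- \frac{891}{17} \approx -52.412$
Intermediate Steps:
$Q{\left(J,t \right)} = -1 + \frac{t}{2}$
$H{\left(F,S \right)} = \frac{4}{F}$
$A{\left(s \right)} = \frac{9}{-9 + s}$
$u{\left(k \right)} = \frac{-1 + \frac{3 k}{2}}{7 + k}$ ($u{\left(k \right)} = \frac{\left(-1 + \frac{k}{2}\right) + k}{7 + k} = \frac{-1 + \frac{3 k}{2}}{7 + k}$)
$X{\left(l \right)} = 43 + 2 l$ ($X{\left(l \right)} = \left(43 + l\right) + l = 43 + 2 l$)
$A{\left(H{\left(3,1 \right)} \right)} X{\left(u{\left(10 \right)} \right)} = \frac{9}{-9 + \frac{4}{3}} \left(43 + 2 \frac{-2 + 3 \cdot 10}{2 \left(7 + 10\right)}\right) = \frac{9}{-9 + 4 \cdot \frac{1}{3}} \left(43 + 2 \frac{-2 + 30}{2 \cdot 17}\right) = \frac{9}{-9 + \frac{4}{3}} \left(43 + 2 \cdot \frac{1}{2} \cdot \frac{1}{17} \cdot 28\right) = \frac{9}{- \frac{23}{3}} \left(43 + 2 \cdot \frac{14}{17}\right) = 9 \left(- \frac{3}{23}\right) \left(43 + \frac{28}{17}\right) = \left(- \frac{27}{23}\right) \frac{759}{17} = - \frac{891}{17}$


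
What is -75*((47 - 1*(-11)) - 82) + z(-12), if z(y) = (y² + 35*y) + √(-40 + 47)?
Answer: 1524 + √7 ≈ 1526.6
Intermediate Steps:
z(y) = √7 + y² + 35*y (z(y) = (y² + 35*y) + √7 = √7 + y² + 35*y)
-75*((47 - 1*(-11)) - 82) + z(-12) = -75*((47 - 1*(-11)) - 82) + (√7 + (-12)² + 35*(-12)) = -75*((47 + 11) - 82) + (√7 + 144 - 420) = -75*(58 - 82) + (-276 + √7) = -75*(-24) + (-276 + √7) = 1800 + (-276 + √7) = 1524 + √7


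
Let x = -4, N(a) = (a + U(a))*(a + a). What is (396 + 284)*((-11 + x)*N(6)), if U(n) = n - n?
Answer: -734400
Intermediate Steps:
U(n) = 0
N(a) = 2*a**2 (N(a) = (a + 0)*(a + a) = a*(2*a) = 2*a**2)
(396 + 284)*((-11 + x)*N(6)) = (396 + 284)*((-11 - 4)*(2*6**2)) = 680*(-30*36) = 680*(-15*72) = 680*(-1080) = -734400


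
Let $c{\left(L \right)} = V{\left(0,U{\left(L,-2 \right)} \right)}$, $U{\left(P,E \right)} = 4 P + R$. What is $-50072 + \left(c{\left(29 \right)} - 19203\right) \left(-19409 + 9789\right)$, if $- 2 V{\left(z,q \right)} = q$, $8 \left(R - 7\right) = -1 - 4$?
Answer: $\frac{741085647}{4} \approx 1.8527 \cdot 10^{8}$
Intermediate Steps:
$R = \frac{51}{8}$ ($R = 7 + \frac{-1 - 4}{8} = 7 + \frac{1}{8} \left(-5\right) = 7 - \frac{5}{8} = \frac{51}{8} \approx 6.375$)
$U{\left(P,E \right)} = \frac{51}{8} + 4 P$ ($U{\left(P,E \right)} = 4 P + \frac{51}{8} = \frac{51}{8} + 4 P$)
$V{\left(z,q \right)} = - \frac{q}{2}$
$c{\left(L \right)} = - \frac{51}{16} - 2 L$ ($c{\left(L \right)} = - \frac{\frac{51}{8} + 4 L}{2} = - \frac{51}{16} - 2 L$)
$-50072 + \left(c{\left(29 \right)} - 19203\right) \left(-19409 + 9789\right) = -50072 + \left(\left(- \frac{51}{16} - 58\right) - 19203\right) \left(-19409 + 9789\right) = -50072 + \left(\left(- \frac{51}{16} - 58\right) - 19203\right) \left(-9620\right) = -50072 + \left(- \frac{979}{16} - 19203\right) \left(-9620\right) = -50072 - - \frac{741285935}{4} = -50072 + \frac{741285935}{4} = \frac{741085647}{4}$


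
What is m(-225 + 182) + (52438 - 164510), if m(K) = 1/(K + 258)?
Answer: -24095479/215 ≈ -1.1207e+5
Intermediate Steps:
m(K) = 1/(258 + K)
m(-225 + 182) + (52438 - 164510) = 1/(258 + (-225 + 182)) + (52438 - 164510) = 1/(258 - 43) - 112072 = 1/215 - 112072 = -24095479/215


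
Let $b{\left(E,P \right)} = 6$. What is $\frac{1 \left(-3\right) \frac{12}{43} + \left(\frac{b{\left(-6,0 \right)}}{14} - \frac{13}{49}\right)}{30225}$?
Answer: $- \frac{284}{12736815} \approx -2.2298 \cdot 10^{-5}$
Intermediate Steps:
$\frac{1 \left(-3\right) \frac{12}{43} + \left(\frac{b{\left(-6,0 \right)}}{14} - \frac{13}{49}\right)}{30225} = \frac{1 \left(-3\right) \frac{12}{43} + \left(\frac{6}{14} - \frac{13}{49}\right)}{30225} = \left(- 3 \cdot 12 \cdot \frac{1}{43} + \left(6 \cdot \frac{1}{14} - \frac{13}{49}\right)\right) \frac{1}{30225} = \left(\left(-3\right) \frac{12}{43} + \left(\frac{3}{7} - \frac{13}{49}\right)\right) \frac{1}{30225} = \left(- \frac{36}{43} + \frac{8}{49}\right) \frac{1}{30225} = \left(- \frac{1420}{2107}\right) \frac{1}{30225} = - \frac{284}{12736815}$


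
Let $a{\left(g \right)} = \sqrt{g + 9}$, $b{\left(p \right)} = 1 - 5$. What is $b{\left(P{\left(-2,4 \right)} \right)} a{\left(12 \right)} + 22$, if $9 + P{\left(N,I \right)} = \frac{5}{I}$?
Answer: $22 - 4 \sqrt{21} \approx 3.6697$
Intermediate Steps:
$P{\left(N,I \right)} = -9 + \frac{5}{I}$
$b{\left(p \right)} = -4$ ($b{\left(p \right)} = 1 - 5 = -4$)
$a{\left(g \right)} = \sqrt{9 + g}$
$b{\left(P{\left(-2,4 \right)} \right)} a{\left(12 \right)} + 22 = - 4 \sqrt{9 + 12} + 22 = - 4 \sqrt{21} + 22 = 22 - 4 \sqrt{21}$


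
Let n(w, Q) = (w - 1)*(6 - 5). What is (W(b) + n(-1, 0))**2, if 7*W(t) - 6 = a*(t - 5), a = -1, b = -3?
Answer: 0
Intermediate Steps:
W(t) = 11/7 - t/7 (W(t) = 6/7 + (-(t - 5))/7 = 6/7 + (-(-5 + t))/7 = 6/7 + (5 - t)/7 = 6/7 + (5/7 - t/7) = 11/7 - t/7)
n(w, Q) = -1 + w (n(w, Q) = (-1 + w)*1 = -1 + w)
(W(b) + n(-1, 0))**2 = ((11/7 - 1/7*(-3)) + (-1 - 1))**2 = ((11/7 + 3/7) - 2)**2 = (2 - 2)**2 = 0**2 = 0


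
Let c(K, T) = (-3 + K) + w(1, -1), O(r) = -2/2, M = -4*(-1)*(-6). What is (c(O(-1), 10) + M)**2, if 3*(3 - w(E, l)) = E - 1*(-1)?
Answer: 5929/9 ≈ 658.78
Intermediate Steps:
M = -24 (M = 4*(-6) = -24)
O(r) = -1 (O(r) = -2*1/2 = -1)
w(E, l) = 8/3 - E/3 (w(E, l) = 3 - (E - 1*(-1))/3 = 3 - (E + 1)/3 = 3 - (1 + E)/3 = 3 + (-1/3 - E/3) = 8/3 - E/3)
c(K, T) = -2/3 + K (c(K, T) = (-3 + K) + (8/3 - 1/3*1) = (-3 + K) + (8/3 - 1/3) = (-3 + K) + 7/3 = -2/3 + K)
(c(O(-1), 10) + M)**2 = ((-2/3 - 1) - 24)**2 = (-5/3 - 24)**2 = (-77/3)**2 = 5929/9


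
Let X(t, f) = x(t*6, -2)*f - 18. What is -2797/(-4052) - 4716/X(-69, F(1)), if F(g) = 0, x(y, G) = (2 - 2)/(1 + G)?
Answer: 1064421/4052 ≈ 262.69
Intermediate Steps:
x(y, G) = 0 (x(y, G) = 0/(1 + G) = 0)
X(t, f) = -18 (X(t, f) = 0*f - 18 = 0 - 18 = -18)
-2797/(-4052) - 4716/X(-69, F(1)) = -2797/(-4052) - 4716/(-18) = -2797*(-1/4052) - 4716*(-1/18) = 2797/4052 + 262 = 1064421/4052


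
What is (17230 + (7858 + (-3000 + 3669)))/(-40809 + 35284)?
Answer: -25757/5525 ≈ -4.6619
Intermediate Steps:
(17230 + (7858 + (-3000 + 3669)))/(-40809 + 35284) = (17230 + (7858 + 669))/(-5525) = (17230 + 8527)*(-1/5525) = 25757*(-1/5525) = -25757/5525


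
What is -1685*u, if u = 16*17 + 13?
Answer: -480225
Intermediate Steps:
u = 285 (u = 272 + 13 = 285)
-1685*u = -1685*285 = -480225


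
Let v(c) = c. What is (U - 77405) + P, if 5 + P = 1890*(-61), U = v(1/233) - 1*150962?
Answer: -80073245/233 ≈ -3.4366e+5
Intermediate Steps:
U = -35174145/233 (U = 1/233 - 1*150962 = 1/233 - 150962 = -35174145/233 ≈ -1.5096e+5)
P = -115295 (P = -5 + 1890*(-61) = -5 - 115290 = -115295)
(U - 77405) + P = (-35174145/233 - 77405) - 115295 = -53209510/233 - 115295 = -80073245/233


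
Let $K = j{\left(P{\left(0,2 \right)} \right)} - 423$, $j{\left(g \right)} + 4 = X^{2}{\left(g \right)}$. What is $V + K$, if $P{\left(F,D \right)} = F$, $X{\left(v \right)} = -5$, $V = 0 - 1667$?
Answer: $-2069$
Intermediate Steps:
$V = -1667$ ($V = 0 - 1667 = -1667$)
$j{\left(g \right)} = 21$ ($j{\left(g \right)} = -4 + \left(-5\right)^{2} = -4 + 25 = 21$)
$K = -402$ ($K = 21 - 423 = -402$)
$V + K = -1667 - 402 = -2069$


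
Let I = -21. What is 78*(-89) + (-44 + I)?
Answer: -7007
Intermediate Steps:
78*(-89) + (-44 + I) = 78*(-89) + (-44 - 21) = -6942 - 65 = -7007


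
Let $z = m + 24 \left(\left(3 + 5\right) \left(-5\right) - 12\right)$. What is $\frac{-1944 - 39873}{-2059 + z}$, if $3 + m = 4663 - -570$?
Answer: $- \frac{13939}{641} \approx -21.746$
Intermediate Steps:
$m = 5230$ ($m = -3 + \left(4663 - -570\right) = -3 + \left(4663 + 570\right) = -3 + 5233 = 5230$)
$z = 3982$ ($z = 5230 + 24 \left(\left(3 + 5\right) \left(-5\right) - 12\right) = 5230 + 24 \left(8 \left(-5\right) - 12\right) = 5230 + 24 \left(-40 - 12\right) = 5230 + 24 \left(-52\right) = 5230 - 1248 = 3982$)
$\frac{-1944 - 39873}{-2059 + z} = \frac{-1944 - 39873}{-2059 + 3982} = - \frac{41817}{1923} = \left(-41817\right) \frac{1}{1923} = - \frac{13939}{641}$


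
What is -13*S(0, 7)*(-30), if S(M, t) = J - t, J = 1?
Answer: -2340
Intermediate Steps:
S(M, t) = 1 - t
-13*S(0, 7)*(-30) = -13*(1 - 1*7)*(-30) = -13*(1 - 7)*(-30) = -13*(-6)*(-30) = 78*(-30) = -2340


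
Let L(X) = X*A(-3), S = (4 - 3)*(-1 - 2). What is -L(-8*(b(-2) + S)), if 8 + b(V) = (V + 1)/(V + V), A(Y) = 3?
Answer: -258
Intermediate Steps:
S = -3 (S = 1*(-3) = -3)
b(V) = -8 + (1 + V)/(2*V) (b(V) = -8 + (V + 1)/(V + V) = -8 + (1 + V)/((2*V)) = -8 + (1 + V)*(1/(2*V)) = -8 + (1 + V)/(2*V))
L(X) = 3*X (L(X) = X*3 = 3*X)
-L(-8*(b(-2) + S)) = -3*(-8*((½)*(1 - 15*(-2))/(-2) - 3)) = -3*(-8*((½)*(-½)*(1 + 30) - 3)) = -3*(-8*((½)*(-½)*31 - 3)) = -3*(-8*(-31/4 - 3)) = -3*(-8*(-43/4)) = -3*86 = -1*258 = -258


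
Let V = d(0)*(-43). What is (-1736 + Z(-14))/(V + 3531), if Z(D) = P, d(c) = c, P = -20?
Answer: -1756/3531 ≈ -0.49731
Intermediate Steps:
Z(D) = -20
V = 0 (V = 0*(-43) = 0)
(-1736 + Z(-14))/(V + 3531) = (-1736 - 20)/(0 + 3531) = -1756/3531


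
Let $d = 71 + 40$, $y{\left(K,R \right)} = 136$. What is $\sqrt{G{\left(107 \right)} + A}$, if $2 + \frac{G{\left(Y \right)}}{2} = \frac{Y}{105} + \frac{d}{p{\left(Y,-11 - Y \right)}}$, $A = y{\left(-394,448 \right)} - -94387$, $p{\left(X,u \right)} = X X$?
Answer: $\frac{\sqrt{11930941748355}}{11235} \approx 307.44$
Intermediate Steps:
$p{\left(X,u \right)} = X^{2}$
$d = 111$
$A = 94523$ ($A = 136 - -94387 = 136 + 94387 = 94523$)
$G{\left(Y \right)} = -4 + \frac{222}{Y^{2}} + \frac{2 Y}{105}$ ($G{\left(Y \right)} = -4 + 2 \left(\frac{Y}{105} + \frac{111}{Y^{2}}\right) = -4 + 2 \left(\frac{111}{Y^{2}} + \frac{Y}{105}\right) = -4 + \left(\frac{222}{Y^{2}} + \frac{2 Y}{105}\right) = -4 + \frac{222}{Y^{2}} + \frac{2 Y}{105}$)
$\sqrt{G{\left(107 \right)} + A} = \sqrt{\left(-4 + \frac{222}{11449} + \frac{2}{105} \cdot 107\right) + 94523} = \sqrt{\left(-4 + 222 \cdot \frac{1}{11449} + \frac{214}{105}\right) + 94523} = \sqrt{\left(-4 + \frac{222}{11449} + \frac{214}{105}\right) + 94523} = \sqrt{- \frac{2335184}{1202145} + 94523} = \sqrt{\frac{113628016651}{1202145}} = \frac{\sqrt{11930941748355}}{11235}$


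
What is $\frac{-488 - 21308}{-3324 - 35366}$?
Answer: $\frac{10898}{19345} \approx 0.56335$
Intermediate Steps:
$\frac{-488 - 21308}{-3324 - 35366} = - \frac{21796}{-38690} = \left(-21796\right) \left(- \frac{1}{38690}\right) = \frac{10898}{19345}$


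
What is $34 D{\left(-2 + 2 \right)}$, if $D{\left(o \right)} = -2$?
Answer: $-68$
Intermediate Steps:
$34 D{\left(-2 + 2 \right)} = 34 \left(-2\right) = -68$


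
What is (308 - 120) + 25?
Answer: 213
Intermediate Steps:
(308 - 120) + 25 = 188 + 25 = 213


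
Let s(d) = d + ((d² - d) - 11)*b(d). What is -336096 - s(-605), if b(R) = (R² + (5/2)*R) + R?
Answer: -266831478467/2 ≈ -1.3342e+11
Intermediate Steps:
b(R) = R² + 7*R/2 (b(R) = (R² + (5*(½))*R) + R = (R² + 5*R/2) + R = R² + 7*R/2)
s(d) = d + d*(7 + 2*d)*(-11 + d² - d)/2 (s(d) = d + ((d² - d) - 11)*(d*(7 + 2*d)/2) = d + (-11 + d² - d)*(d*(7 + 2*d)/2) = d + d*(7 + 2*d)*(-11 + d² - d)/2)
-336096 - s(-605) = -336096 - (-605)*(-75 - 29*(-605) + 2*(-605)³ + 5*(-605)²)/2 = -336096 - (-605)*(-75 + 17545 + 2*(-221445125) + 5*366025)/2 = -336096 - (-605)*(-75 + 17545 - 442890250 + 1830125)/2 = -336096 - (-605)*(-441042655)/2 = -336096 - 1*266830806275/2 = -336096 - 266830806275/2 = -266831478467/2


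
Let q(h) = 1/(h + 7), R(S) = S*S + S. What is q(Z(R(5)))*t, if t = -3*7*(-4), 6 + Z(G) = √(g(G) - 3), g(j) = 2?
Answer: 42 - 42*I ≈ 42.0 - 42.0*I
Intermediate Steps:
R(S) = S + S² (R(S) = S² + S = S + S²)
Z(G) = -6 + I (Z(G) = -6 + √(2 - 3) = -6 + √(-1) = -6 + I)
q(h) = 1/(7 + h)
t = 84 (t = -21*(-4) = 84)
q(Z(R(5)))*t = 84/(7 + (-6 + I)) = 84/(1 + I) = ((1 - I)/2)*84 = 42*(1 - I)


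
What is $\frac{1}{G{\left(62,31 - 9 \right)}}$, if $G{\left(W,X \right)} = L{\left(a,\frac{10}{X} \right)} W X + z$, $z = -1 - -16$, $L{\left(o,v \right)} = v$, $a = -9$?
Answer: $\frac{1}{635} \approx 0.0015748$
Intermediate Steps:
$z = 15$ ($z = -1 + 16 = 15$)
$G{\left(W,X \right)} = 15 + 10 W$ ($G{\left(W,X \right)} = \frac{10}{X} W X + 15 = \frac{10 W}{X} X + 15 = 10 W + 15 = 15 + 10 W$)
$\frac{1}{G{\left(62,31 - 9 \right)}} = \frac{1}{15 + 10 \cdot 62} = \frac{1}{15 + 620} = \frac{1}{635}$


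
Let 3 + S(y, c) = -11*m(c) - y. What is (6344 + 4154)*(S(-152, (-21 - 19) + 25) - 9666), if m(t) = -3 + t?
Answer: -97830862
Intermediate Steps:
S(y, c) = 30 - y - 11*c (S(y, c) = -3 + (-11*(-3 + c) - y) = -3 + ((33 - 11*c) - y) = -3 + (33 - y - 11*c) = 30 - y - 11*c)
(6344 + 4154)*(S(-152, (-21 - 19) + 25) - 9666) = (6344 + 4154)*((30 - 1*(-152) - 11*((-21 - 19) + 25)) - 9666) = 10498*((30 + 152 - 11*(-40 + 25)) - 9666) = 10498*((30 + 152 - 11*(-15)) - 9666) = 10498*((30 + 152 + 165) - 9666) = 10498*(347 - 9666) = 10498*(-9319) = -97830862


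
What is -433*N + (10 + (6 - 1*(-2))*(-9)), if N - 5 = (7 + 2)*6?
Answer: -25609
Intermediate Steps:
N = 59 (N = 5 + (7 + 2)*6 = 5 + 9*6 = 5 + 54 = 59)
-433*N + (10 + (6 - 1*(-2))*(-9)) = -433*59 + (10 + (6 - 1*(-2))*(-9)) = -25547 + (10 + (6 + 2)*(-9)) = -25547 + (10 + 8*(-9)) = -25547 + (10 - 72) = -25547 - 62 = -25609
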